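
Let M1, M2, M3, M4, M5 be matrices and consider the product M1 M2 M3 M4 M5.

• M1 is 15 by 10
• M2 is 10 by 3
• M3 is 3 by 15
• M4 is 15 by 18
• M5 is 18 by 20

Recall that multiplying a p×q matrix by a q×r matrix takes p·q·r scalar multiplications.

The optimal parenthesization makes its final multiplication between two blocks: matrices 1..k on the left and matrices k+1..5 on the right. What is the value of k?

2

Adjacent pairs: M1M2 = 15·10·3 = 450; M2M3 = 10·3·15 = 450; M3M4 = 3·15·18 = 810; M4M5 = 15·18·20 = 5400.
Length 3: M1..M3: k=1: 0+450+15·10·15=2700; k=2: 450+0+15·3·15=1125 → min 1125 | M2..M4: k=2: 0+810+10·3·18=1350; k=3: 450+0+10·15·18=3150 → min 1350 | M3..M5: k=3: 0+5400+3·15·20=6300; k=4: 810+0+3·18·20=1890 → min 1890.
Length 4: M1..M4: k=1: 0+1350+15·10·18=4050; k=2: 450+810+15·3·18=2070; k=3: 1125+0+15·15·18=5175 → min 2070 | M2..M5: k=2: 0+1890+10·3·20=2490; k=3: 450+5400+10·15·20=8850; k=4: 1350+0+10·18·20=4950 → min 2490.
Top-level splits: k=1: (M1..M1)·(M2..M5) → 0+2490+15·10·20 = 5490; k=2: (M1..M2)·(M3..M5) → 450+1890+15·3·20 = 3240; k=3: (M1..M3)·(M4..M5) → 1125+5400+15·15·20 = 11025; k=4: (M1..M4)·(M5..M5) → 2070+0+15·18·20 = 7470.
Best split is after M2, i.e. k = 2.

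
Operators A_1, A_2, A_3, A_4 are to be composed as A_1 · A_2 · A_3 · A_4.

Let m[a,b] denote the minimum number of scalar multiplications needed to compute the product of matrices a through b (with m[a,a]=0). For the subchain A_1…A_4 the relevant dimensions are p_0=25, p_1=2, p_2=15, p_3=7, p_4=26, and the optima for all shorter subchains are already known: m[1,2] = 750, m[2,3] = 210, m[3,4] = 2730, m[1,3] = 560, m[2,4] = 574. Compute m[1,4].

1874

m[1,4] = min over k∈[1,3] of m[1,k]+m[k+1,4]+p_{0}·p_k·p_{4}.
k=1: 0 + 574 + 25·2·26 = 1874; k=2: 750 + 2730 + 25·15·26 = 13230; k=3: 560 + 0 + 25·7·26 = 5110.
Minimum: 1874 at k=1.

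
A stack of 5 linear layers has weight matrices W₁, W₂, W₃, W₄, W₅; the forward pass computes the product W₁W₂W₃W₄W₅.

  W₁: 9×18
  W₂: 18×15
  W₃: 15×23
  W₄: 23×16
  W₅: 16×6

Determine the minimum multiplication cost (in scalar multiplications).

Adjacent pairs: W₁W₂ = 9·18·15 = 2430; W₂W₃ = 18·15·23 = 6210; W₃W₄ = 15·23·16 = 5520; W₄W₅ = 23·16·6 = 2208.
Length 3: W₁..W₃: k=1: 0+6210+9·18·23=9936; k=2: 2430+0+9·15·23=5535 → min 5535 | W₂..W₄: k=2: 0+5520+18·15·16=9840; k=3: 6210+0+18·23·16=12834 → min 9840 | W₃..W₅: k=3: 0+2208+15·23·6=4278; k=4: 5520+0+15·16·6=6960 → min 4278.
Length 4: W₁..W₄: k=1: 0+9840+9·18·16=12432; k=2: 2430+5520+9·15·16=10110; k=3: 5535+0+9·23·16=8847 → min 8847 | W₂..W₅: k=2: 0+4278+18·15·6=5898; k=3: 6210+2208+18·23·6=10902; k=4: 9840+0+18·16·6=11568 → min 5898.
Length 5: W₁..W₅: k=1: 0+5898+9·18·6=6870; k=2: 2430+4278+9·15·6=7518; k=3: 5535+2208+9·23·6=8985; k=4: 8847+0+9·16·6=9711 → min 6870.
Optimal order: (W₁(W₂(W₃(W₄W₅)))) with cost 6870.

6870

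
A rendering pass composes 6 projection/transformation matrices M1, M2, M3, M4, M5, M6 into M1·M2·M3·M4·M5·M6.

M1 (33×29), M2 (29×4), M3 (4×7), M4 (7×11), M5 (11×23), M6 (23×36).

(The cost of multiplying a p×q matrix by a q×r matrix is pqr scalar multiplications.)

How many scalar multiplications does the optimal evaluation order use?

Adjacent pairs: M1M2 = 33·29·4 = 3828; M2M3 = 29·4·7 = 812; M3M4 = 4·7·11 = 308; M4M5 = 7·11·23 = 1771; M5M6 = 11·23·36 = 9108.
Length 3: M1..M3: k=1: 0+812+33·29·7=7511; k=2: 3828+0+33·4·7=4752 → min 4752 | M2..M4: k=2: 0+308+29·4·11=1584; k=3: 812+0+29·7·11=3045 → min 1584 | M3..M5: k=3: 0+1771+4·7·23=2415; k=4: 308+0+4·11·23=1320 → min 1320 | M4..M6: k=4: 0+9108+7·11·36=11880; k=5: 1771+0+7·23·36=7567 → min 7567.
Length 4: M1..M4: k=1: 0+1584+33·29·11=12111; k=2: 3828+308+33·4·11=5588; k=3: 4752+0+33·7·11=7293 → min 5588 | M2..M5: k=2: 0+1320+29·4·23=3988; k=3: 812+1771+29·7·23=7252; k=4: 1584+0+29·11·23=8921 → min 3988 | M3..M6: k=3: 0+7567+4·7·36=8575; k=4: 308+9108+4·11·36=11000; k=5: 1320+0+4·23·36=4632 → min 4632.
Length 5: M1..M5: k=1: 0+3988+33·29·23=25999; k=2: 3828+1320+33·4·23=8184; k=3: 4752+1771+33·7·23=11836; k=4: 5588+0+33·11·23=13937 → min 8184 | M2..M6: k=2: 0+4632+29·4·36=8808; k=3: 812+7567+29·7·36=15687; k=4: 1584+9108+29·11·36=22176; k=5: 3988+0+29·23·36=28000 → min 8808.
Length 6: M1..M6: k=1: 0+8808+33·29·36=43260; k=2: 3828+4632+33·4·36=13212; k=3: 4752+7567+33·7·36=20635; k=4: 5588+9108+33·11·36=27764; k=5: 8184+0+33·23·36=35508 → min 13212.
Optimal order: ((M1·M2)·(((M3·M4)·M5)·M6)) with cost 13212.

13212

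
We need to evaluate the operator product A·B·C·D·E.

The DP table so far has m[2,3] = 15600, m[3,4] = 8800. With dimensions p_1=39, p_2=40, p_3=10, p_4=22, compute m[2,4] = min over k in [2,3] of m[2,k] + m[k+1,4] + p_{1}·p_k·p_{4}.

m[2,4] = min over k∈[2,3] of m[2,k]+m[k+1,4]+p_{1}·p_k·p_{4}.
k=2: 0 + 8800 + 39·40·22 = 43120; k=3: 15600 + 0 + 39·10·22 = 24180.
Minimum: 24180 at k=3.

24180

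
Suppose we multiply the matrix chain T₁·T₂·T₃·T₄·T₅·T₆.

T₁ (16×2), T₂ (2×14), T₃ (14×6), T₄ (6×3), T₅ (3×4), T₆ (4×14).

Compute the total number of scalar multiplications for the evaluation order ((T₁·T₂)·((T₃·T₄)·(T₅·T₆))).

(T₁·T₂): 16×2 by 2×14 → 16×14, cost 16·2·14 = 448
(T₃·T₄): 14×6 by 6×3 → 14×3, cost 14·6·3 = 252
(T₅·T₆): 3×4 by 4×14 → 3×14, cost 3·4·14 = 168
((T₃·T₄)·(T₅·T₆)): 14×3 by 3×14 → 14×14, cost 14·3·14 = 588; cumulative 1008
((T₁·T₂)·((T₃·T₄)·(T₅·T₆))): 16×14 by 14×14 → 16×14, cost 16·14·14 = 3136; cumulative 4592
Total: 4592 scalar multiplications.

4592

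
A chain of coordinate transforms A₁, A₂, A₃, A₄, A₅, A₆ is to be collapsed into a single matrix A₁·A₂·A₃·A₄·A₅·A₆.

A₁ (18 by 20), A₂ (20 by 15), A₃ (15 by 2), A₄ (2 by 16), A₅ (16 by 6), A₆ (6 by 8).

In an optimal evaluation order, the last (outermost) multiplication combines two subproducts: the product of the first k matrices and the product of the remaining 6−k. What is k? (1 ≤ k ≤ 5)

Adjacent pairs: A₁A₂ = 18·20·15 = 5400; A₂A₃ = 20·15·2 = 600; A₃A₄ = 15·2·16 = 480; A₄A₅ = 2·16·6 = 192; A₅A₆ = 16·6·8 = 768.
Length 3: A₁..A₃: k=1: 0+600+18·20·2=1320; k=2: 5400+0+18·15·2=5940 → min 1320 | A₂..A₄: k=2: 0+480+20·15·16=5280; k=3: 600+0+20·2·16=1240 → min 1240 | A₃..A₅: k=3: 0+192+15·2·6=372; k=4: 480+0+15·16·6=1920 → min 372 | A₄..A₆: k=4: 0+768+2·16·8=1024; k=5: 192+0+2·6·8=288 → min 288.
Length 4: A₁..A₄: k=1: 0+1240+18·20·16=7000; k=2: 5400+480+18·15·16=10200; k=3: 1320+0+18·2·16=1896 → min 1896 | A₂..A₅: k=2: 0+372+20·15·6=2172; k=3: 600+192+20·2·6=1032; k=4: 1240+0+20·16·6=3160 → min 1032 | A₃..A₆: k=3: 0+288+15·2·8=528; k=4: 480+768+15·16·8=3168; k=5: 372+0+15·6·8=1092 → min 528.
Length 5: A₁..A₅: k=1: 0+1032+18·20·6=3192; k=2: 5400+372+18·15·6=7392; k=3: 1320+192+18·2·6=1728; k=4: 1896+0+18·16·6=3624 → min 1728 | A₂..A₆: k=2: 0+528+20·15·8=2928; k=3: 600+288+20·2·8=1208; k=4: 1240+768+20·16·8=4568; k=5: 1032+0+20·6·8=1992 → min 1208.
Top-level splits: k=1: (A₁..A₁)·(A₂..A₆) → 0+1208+18·20·8 = 4088; k=2: (A₁..A₂)·(A₃..A₆) → 5400+528+18·15·8 = 8088; k=3: (A₁..A₃)·(A₄..A₆) → 1320+288+18·2·8 = 1896; k=4: (A₁..A₄)·(A₅..A₆) → 1896+768+18·16·8 = 4968; k=5: (A₁..A₅)·(A₆..A₆) → 1728+0+18·6·8 = 2592.
Best split is after A₃, i.e. k = 3.

3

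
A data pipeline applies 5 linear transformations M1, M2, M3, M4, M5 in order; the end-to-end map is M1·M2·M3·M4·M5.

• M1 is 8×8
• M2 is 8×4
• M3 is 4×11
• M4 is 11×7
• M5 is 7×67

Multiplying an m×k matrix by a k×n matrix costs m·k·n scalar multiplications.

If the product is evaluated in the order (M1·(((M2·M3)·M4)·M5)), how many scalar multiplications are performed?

(M2·M3): 8×4 by 4×11 → 8×11, cost 8·4·11 = 352
((M2·M3)·M4): 8×11 by 11×7 → 8×7, cost 8·11·7 = 616; cumulative 968
(((M2·M3)·M4)·M5): 8×7 by 7×67 → 8×67, cost 8·7·67 = 3752; cumulative 4720
(M1·(((M2·M3)·M4)·M5)): 8×8 by 8×67 → 8×67, cost 8·8·67 = 4288; cumulative 9008
Total: 9008 scalar multiplications.

9008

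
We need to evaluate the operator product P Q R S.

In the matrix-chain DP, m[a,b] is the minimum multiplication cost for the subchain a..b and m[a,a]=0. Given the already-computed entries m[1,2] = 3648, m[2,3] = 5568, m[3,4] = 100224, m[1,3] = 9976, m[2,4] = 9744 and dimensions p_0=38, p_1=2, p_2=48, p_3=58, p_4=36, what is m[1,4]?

12480

m[1,4] = min over k∈[1,3] of m[1,k]+m[k+1,4]+p_{0}·p_k·p_{4}.
k=1: 0 + 9744 + 38·2·36 = 12480; k=2: 3648 + 100224 + 38·48·36 = 169536; k=3: 9976 + 0 + 38·58·36 = 89320.
Minimum: 12480 at k=1.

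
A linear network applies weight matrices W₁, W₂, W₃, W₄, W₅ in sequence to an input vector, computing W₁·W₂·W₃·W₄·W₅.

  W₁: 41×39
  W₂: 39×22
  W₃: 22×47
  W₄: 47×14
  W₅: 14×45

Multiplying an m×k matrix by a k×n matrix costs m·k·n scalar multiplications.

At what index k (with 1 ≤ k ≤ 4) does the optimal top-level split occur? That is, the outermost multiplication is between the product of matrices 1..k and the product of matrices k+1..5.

Adjacent pairs: W₁W₂ = 41·39·22 = 35178; W₂W₃ = 39·22·47 = 40326; W₃W₄ = 22·47·14 = 14476; W₄W₅ = 47·14·45 = 29610.
Length 3: W₁..W₃: k=1: 0+40326+41·39·47=115479; k=2: 35178+0+41·22·47=77572 → min 77572 | W₂..W₄: k=2: 0+14476+39·22·14=26488; k=3: 40326+0+39·47·14=65988 → min 26488 | W₃..W₅: k=3: 0+29610+22·47·45=76140; k=4: 14476+0+22·14·45=28336 → min 28336.
Length 4: W₁..W₄: k=1: 0+26488+41·39·14=48874; k=2: 35178+14476+41·22·14=62282; k=3: 77572+0+41·47·14=104550 → min 48874 | W₂..W₅: k=2: 0+28336+39·22·45=66946; k=3: 40326+29610+39·47·45=152421; k=4: 26488+0+39·14·45=51058 → min 51058.
Top-level splits: k=1: (W₁..W₁)·(W₂..W₅) → 0+51058+41·39·45 = 123013; k=2: (W₁..W₂)·(W₃..W₅) → 35178+28336+41·22·45 = 104104; k=3: (W₁..W₃)·(W₄..W₅) → 77572+29610+41·47·45 = 193897; k=4: (W₁..W₄)·(W₅..W₅) → 48874+0+41·14·45 = 74704.
Best split is after W₄, i.e. k = 4.

4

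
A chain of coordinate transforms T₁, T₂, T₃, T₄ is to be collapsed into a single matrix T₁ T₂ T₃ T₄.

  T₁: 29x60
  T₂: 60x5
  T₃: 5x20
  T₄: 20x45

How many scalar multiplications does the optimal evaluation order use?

19725

Adjacent pairs: T₁T₂ = 29·60·5 = 8700; T₂T₃ = 60·5·20 = 6000; T₃T₄ = 5·20·45 = 4500.
Length 3: T₁..T₃: k=1: 0+6000+29·60·20=40800; k=2: 8700+0+29·5·20=11600 → min 11600 | T₂..T₄: k=2: 0+4500+60·5·45=18000; k=3: 6000+0+60·20·45=60000 → min 18000.
Length 4: T₁..T₄: k=1: 0+18000+29·60·45=96300; k=2: 8700+4500+29·5·45=19725; k=3: 11600+0+29·20·45=37700 → min 19725.
Optimal order: ((T₁ T₂) (T₃ T₄)) with cost 19725.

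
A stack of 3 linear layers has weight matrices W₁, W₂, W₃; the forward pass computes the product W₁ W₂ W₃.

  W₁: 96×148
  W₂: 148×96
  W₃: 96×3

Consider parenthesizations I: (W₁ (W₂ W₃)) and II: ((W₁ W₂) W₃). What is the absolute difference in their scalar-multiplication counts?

1306368

Order I = (W₁ (W₂ W₃)): (W₂ W₃): 148×96 by 96×3 → 148×3, cost 148·96·3 = 42624; (W₁ (W₂ W₃)): 96×148 by 148×3 → 96×3, cost 96·148·3 = 42624; cumulative 85248. Total 85248.
Order II = ((W₁ W₂) W₃): (W₁ W₂): 96×148 by 148×96 → 96×96, cost 96·148·96 = 1363968; ((W₁ W₂) W₃): 96×96 by 96×3 → 96×3, cost 96·96·3 = 27648; cumulative 1391616. Total 1391616.
Difference: |85248 − 1391616| = 1306368.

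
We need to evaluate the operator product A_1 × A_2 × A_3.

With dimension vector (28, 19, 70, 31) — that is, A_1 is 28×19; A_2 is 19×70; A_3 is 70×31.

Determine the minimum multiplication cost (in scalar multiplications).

Order (A_1 × (A_2 × A_3)): (A_2 × A_3): 19×70 by 70×31 → 19×31, cost 19·70·31 = 41230; (A_1 × (A_2 × A_3)): 28×19 by 19×31 → 28×31, cost 28·19·31 = 16492; cumulative 57722. Total 57722.
Order ((A_1 × A_2) × A_3): (A_1 × A_2): 28×19 by 19×70 → 28×70, cost 28·19·70 = 37240; ((A_1 × A_2) × A_3): 28×70 by 70×31 → 28×31, cost 28·70·31 = 60760; cumulative 98000. Total 98000.
Minimum: 57722.

57722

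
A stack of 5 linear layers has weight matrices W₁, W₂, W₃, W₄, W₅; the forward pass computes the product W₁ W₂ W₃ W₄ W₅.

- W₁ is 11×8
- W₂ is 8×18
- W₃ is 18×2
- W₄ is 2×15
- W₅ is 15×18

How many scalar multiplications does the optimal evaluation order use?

Adjacent pairs: W₁W₂ = 11·8·18 = 1584; W₂W₃ = 8·18·2 = 288; W₃W₄ = 18·2·15 = 540; W₄W₅ = 2·15·18 = 540.
Length 3: W₁..W₃: k=1: 0+288+11·8·2=464; k=2: 1584+0+11·18·2=1980 → min 464 | W₂..W₄: k=2: 0+540+8·18·15=2700; k=3: 288+0+8·2·15=528 → min 528 | W₃..W₅: k=3: 0+540+18·2·18=1188; k=4: 540+0+18·15·18=5400 → min 1188.
Length 4: W₁..W₄: k=1: 0+528+11·8·15=1848; k=2: 1584+540+11·18·15=5094; k=3: 464+0+11·2·15=794 → min 794 | W₂..W₅: k=2: 0+1188+8·18·18=3780; k=3: 288+540+8·2·18=1116; k=4: 528+0+8·15·18=2688 → min 1116.
Length 5: W₁..W₅: k=1: 0+1116+11·8·18=2700; k=2: 1584+1188+11·18·18=6336; k=3: 464+540+11·2·18=1400; k=4: 794+0+11·15·18=3764 → min 1400.
Optimal order: ((W₁ (W₂ W₃)) (W₄ W₅)) with cost 1400.

1400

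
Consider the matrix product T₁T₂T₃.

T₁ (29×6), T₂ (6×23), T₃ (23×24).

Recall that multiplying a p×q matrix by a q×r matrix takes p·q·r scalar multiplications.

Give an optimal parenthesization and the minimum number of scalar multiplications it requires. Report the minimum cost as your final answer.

7488

(T₁(T₂T₃)): cost 7488.
((T₁T₂)T₃): cost 20010.
Optimal: (T₁(T₂T₃)) with cost 7488.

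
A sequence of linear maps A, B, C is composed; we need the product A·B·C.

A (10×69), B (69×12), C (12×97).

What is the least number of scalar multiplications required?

19920

Order (A·(B·C)): (B·C): 69×12 by 12×97 → 69×97, cost 69·12·97 = 80316; (A·(B·C)): 10×69 by 69×97 → 10×97, cost 10·69·97 = 66930; cumulative 147246. Total 147246.
Order ((A·B)·C): (A·B): 10×69 by 69×12 → 10×12, cost 10·69·12 = 8280; ((A·B)·C): 10×12 by 12×97 → 10×97, cost 10·12·97 = 11640; cumulative 19920. Total 19920.
Minimum: 19920.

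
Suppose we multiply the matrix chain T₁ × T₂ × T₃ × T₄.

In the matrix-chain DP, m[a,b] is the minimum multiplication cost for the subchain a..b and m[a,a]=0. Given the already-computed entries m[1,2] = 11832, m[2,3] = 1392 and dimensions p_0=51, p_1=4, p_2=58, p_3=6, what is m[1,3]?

m[1,3] = min over k∈[1,2] of m[1,k]+m[k+1,3]+p_{0}·p_k·p_{3}.
k=1: 0 + 1392 + 51·4·6 = 2616; k=2: 11832 + 0 + 51·58·6 = 29580.
Minimum: 2616 at k=1.

2616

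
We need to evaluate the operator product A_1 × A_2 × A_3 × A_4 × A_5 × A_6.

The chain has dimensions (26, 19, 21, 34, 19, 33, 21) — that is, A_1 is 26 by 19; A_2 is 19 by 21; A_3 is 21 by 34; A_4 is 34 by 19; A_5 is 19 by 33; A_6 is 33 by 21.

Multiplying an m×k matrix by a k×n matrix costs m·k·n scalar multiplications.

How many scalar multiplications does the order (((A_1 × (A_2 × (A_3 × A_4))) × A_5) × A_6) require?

64853

(A_3 × A_4): 21×34 by 34×19 → 21×19, cost 21·34·19 = 13566
(A_2 × (A_3 × A_4)): 19×21 by 21×19 → 19×19, cost 19·21·19 = 7581; cumulative 21147
(A_1 × (A_2 × (A_3 × A_4))): 26×19 by 19×19 → 26×19, cost 26·19·19 = 9386; cumulative 30533
((A_1 × (A_2 × (A_3 × A_4))) × A_5): 26×19 by 19×33 → 26×33, cost 26·19·33 = 16302; cumulative 46835
(((A_1 × (A_2 × (A_3 × A_4))) × A_5) × A_6): 26×33 by 33×21 → 26×21, cost 26·33·21 = 18018; cumulative 64853
Total: 64853 scalar multiplications.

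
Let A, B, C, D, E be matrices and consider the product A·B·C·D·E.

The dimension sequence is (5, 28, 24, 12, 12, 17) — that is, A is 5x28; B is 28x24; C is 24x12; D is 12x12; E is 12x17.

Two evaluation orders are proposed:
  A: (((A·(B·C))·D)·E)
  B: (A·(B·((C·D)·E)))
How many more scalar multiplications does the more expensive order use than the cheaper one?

10672

Order A = (((A·(B·C))·D)·E): (B·C): 28×24 by 24×12 → 28×12, cost 28·24·12 = 8064; (A·(B·C)): 5×28 by 28×12 → 5×12, cost 5·28·12 = 1680; cumulative 9744; ((A·(B·C))·D): 5×12 by 12×12 → 5×12, cost 5·12·12 = 720; cumulative 10464; (((A·(B·C))·D)·E): 5×12 by 12×17 → 5×17, cost 5·12·17 = 1020; cumulative 11484. Total 11484.
Order B = (A·(B·((C·D)·E))): (C·D): 24×12 by 12×12 → 24×12, cost 24·12·12 = 3456; ((C·D)·E): 24×12 by 12×17 → 24×17, cost 24·12·17 = 4896; cumulative 8352; (B·((C·D)·E)): 28×24 by 24×17 → 28×17, cost 28·24·17 = 11424; cumulative 19776; (A·(B·((C·D)·E))): 5×28 by 28×17 → 5×17, cost 5·28·17 = 2380; cumulative 22156. Total 22156.
Difference: |11484 − 22156| = 10672.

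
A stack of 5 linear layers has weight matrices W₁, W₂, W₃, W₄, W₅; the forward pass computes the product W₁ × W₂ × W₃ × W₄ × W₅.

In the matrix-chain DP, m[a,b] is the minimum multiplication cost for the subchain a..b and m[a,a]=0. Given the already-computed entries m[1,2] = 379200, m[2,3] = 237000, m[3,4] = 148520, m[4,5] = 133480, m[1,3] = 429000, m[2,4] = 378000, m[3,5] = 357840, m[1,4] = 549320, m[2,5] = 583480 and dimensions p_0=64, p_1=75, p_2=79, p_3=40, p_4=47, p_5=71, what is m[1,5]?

744240

m[1,5] = min over k∈[1,4] of m[1,k]+m[k+1,5]+p_{0}·p_k·p_{5}.
k=1: 0 + 583480 + 64·75·71 = 924280; k=2: 379200 + 357840 + 64·79·71 = 1096016; k=3: 429000 + 133480 + 64·40·71 = 744240; k=4: 549320 + 0 + 64·47·71 = 762888.
Minimum: 744240 at k=3.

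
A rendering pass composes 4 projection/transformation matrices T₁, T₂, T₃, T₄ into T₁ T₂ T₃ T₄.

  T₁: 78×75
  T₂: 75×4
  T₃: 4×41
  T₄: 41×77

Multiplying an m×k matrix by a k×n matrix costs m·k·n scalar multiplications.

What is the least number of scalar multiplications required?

60052

Adjacent pairs: T₁T₂ = 78·75·4 = 23400; T₂T₃ = 75·4·41 = 12300; T₃T₄ = 4·41·77 = 12628.
Length 3: T₁..T₃: k=1: 0+12300+78·75·41=252150; k=2: 23400+0+78·4·41=36192 → min 36192 | T₂..T₄: k=2: 0+12628+75·4·77=35728; k=3: 12300+0+75·41·77=249075 → min 35728.
Length 4: T₁..T₄: k=1: 0+35728+78·75·77=486178; k=2: 23400+12628+78·4·77=60052; k=3: 36192+0+78·41·77=282438 → min 60052.
Optimal order: ((T₁ T₂) (T₃ T₄)) with cost 60052.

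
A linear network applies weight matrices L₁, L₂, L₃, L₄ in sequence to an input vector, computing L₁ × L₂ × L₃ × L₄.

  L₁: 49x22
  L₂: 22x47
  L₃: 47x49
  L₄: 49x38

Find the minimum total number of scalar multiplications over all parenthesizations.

132594

Adjacent pairs: L₁L₂ = 49·22·47 = 50666; L₂L₃ = 22·47·49 = 50666; L₃L₄ = 47·49·38 = 87514.
Length 3: L₁..L₃: k=1: 0+50666+49·22·49=103488; k=2: 50666+0+49·47·49=163513 → min 103488 | L₂..L₄: k=2: 0+87514+22·47·38=126806; k=3: 50666+0+22·49·38=91630 → min 91630.
Length 4: L₁..L₄: k=1: 0+91630+49·22·38=132594; k=2: 50666+87514+49·47·38=225694; k=3: 103488+0+49·49·38=194726 → min 132594.
Optimal order: (L₁ × ((L₂ × L₃) × L₄)) with cost 132594.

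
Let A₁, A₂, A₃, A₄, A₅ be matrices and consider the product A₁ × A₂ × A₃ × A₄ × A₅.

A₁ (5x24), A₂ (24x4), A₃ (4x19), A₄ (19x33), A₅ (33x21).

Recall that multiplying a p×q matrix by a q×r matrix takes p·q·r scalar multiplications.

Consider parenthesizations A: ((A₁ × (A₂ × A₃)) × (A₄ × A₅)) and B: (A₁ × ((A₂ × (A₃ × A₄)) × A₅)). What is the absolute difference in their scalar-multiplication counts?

5562

Order A = ((A₁ × (A₂ × A₃)) × (A₄ × A₅)): (A₂ × A₃): 24×4 by 4×19 → 24×19, cost 24·4·19 = 1824; (A₁ × (A₂ × A₃)): 5×24 by 24×19 → 5×19, cost 5·24·19 = 2280; cumulative 4104; (A₄ × A₅): 19×33 by 33×21 → 19×21, cost 19·33·21 = 13167; ((A₁ × (A₂ × A₃)) × (A₄ × A₅)): 5×19 by 19×21 → 5×21, cost 5·19·21 = 1995; cumulative 19266. Total 19266.
Order B = (A₁ × ((A₂ × (A₃ × A₄)) × A₅)): (A₃ × A₄): 4×19 by 19×33 → 4×33, cost 4·19·33 = 2508; (A₂ × (A₃ × A₄)): 24×4 by 4×33 → 24×33, cost 24·4·33 = 3168; cumulative 5676; ((A₂ × (A₃ × A₄)) × A₅): 24×33 by 33×21 → 24×21, cost 24·33·21 = 16632; cumulative 22308; (A₁ × ((A₂ × (A₃ × A₄)) × A₅)): 5×24 by 24×21 → 5×21, cost 5·24·21 = 2520; cumulative 24828. Total 24828.
Difference: |19266 − 24828| = 5562.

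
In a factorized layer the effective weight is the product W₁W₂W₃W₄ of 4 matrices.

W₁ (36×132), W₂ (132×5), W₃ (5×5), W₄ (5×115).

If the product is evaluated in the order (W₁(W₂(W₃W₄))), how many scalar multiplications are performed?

625255

(W₃W₄): 5×5 by 5×115 → 5×115, cost 5·5·115 = 2875
(W₂(W₃W₄)): 132×5 by 5×115 → 132×115, cost 132·5·115 = 75900; cumulative 78775
(W₁(W₂(W₃W₄))): 36×132 by 132×115 → 36×115, cost 36·132·115 = 546480; cumulative 625255
Total: 625255 scalar multiplications.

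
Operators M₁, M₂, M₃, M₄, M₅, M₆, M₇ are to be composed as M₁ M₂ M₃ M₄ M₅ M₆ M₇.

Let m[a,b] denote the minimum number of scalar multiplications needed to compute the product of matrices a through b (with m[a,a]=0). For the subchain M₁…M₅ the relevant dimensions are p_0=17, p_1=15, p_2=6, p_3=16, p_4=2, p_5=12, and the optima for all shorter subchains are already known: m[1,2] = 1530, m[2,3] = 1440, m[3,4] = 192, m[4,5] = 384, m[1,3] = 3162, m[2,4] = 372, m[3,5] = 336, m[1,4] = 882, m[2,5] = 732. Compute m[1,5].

m[1,5] = min over k∈[1,4] of m[1,k]+m[k+1,5]+p_{0}·p_k·p_{5}.
k=1: 0 + 732 + 17·15·12 = 3792; k=2: 1530 + 336 + 17·6·12 = 3090; k=3: 3162 + 384 + 17·16·12 = 6810; k=4: 882 + 0 + 17·2·12 = 1290.
Minimum: 1290 at k=4.

1290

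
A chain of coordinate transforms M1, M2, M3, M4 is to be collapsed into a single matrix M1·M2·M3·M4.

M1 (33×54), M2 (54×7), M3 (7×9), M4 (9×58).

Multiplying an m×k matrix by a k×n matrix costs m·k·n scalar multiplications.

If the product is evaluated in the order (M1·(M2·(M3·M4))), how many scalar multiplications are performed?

128934

(M3·M4): 7×9 by 9×58 → 7×58, cost 7·9·58 = 3654
(M2·(M3·M4)): 54×7 by 7×58 → 54×58, cost 54·7·58 = 21924; cumulative 25578
(M1·(M2·(M3·M4))): 33×54 by 54×58 → 33×58, cost 33·54·58 = 103356; cumulative 128934
Total: 128934 scalar multiplications.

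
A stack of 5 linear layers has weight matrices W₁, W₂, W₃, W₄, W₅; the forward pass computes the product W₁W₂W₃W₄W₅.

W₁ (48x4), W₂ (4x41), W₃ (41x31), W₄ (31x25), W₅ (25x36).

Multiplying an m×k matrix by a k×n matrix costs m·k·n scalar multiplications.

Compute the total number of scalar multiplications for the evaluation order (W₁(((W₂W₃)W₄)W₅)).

(W₂W₃): 4×41 by 41×31 → 4×31, cost 4·41·31 = 5084
((W₂W₃)W₄): 4×31 by 31×25 → 4×25, cost 4·31·25 = 3100; cumulative 8184
(((W₂W₃)W₄)W₅): 4×25 by 25×36 → 4×36, cost 4·25·36 = 3600; cumulative 11784
(W₁(((W₂W₃)W₄)W₅)): 48×4 by 4×36 → 48×36, cost 48·4·36 = 6912; cumulative 18696
Total: 18696 scalar multiplications.

18696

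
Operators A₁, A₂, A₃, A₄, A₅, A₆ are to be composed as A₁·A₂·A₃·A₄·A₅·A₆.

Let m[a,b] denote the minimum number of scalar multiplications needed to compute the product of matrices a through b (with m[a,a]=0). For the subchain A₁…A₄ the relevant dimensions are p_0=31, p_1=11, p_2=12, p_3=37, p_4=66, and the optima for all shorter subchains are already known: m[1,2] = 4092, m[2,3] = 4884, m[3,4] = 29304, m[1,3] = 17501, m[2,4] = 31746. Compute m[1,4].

m[1,4] = min over k∈[1,3] of m[1,k]+m[k+1,4]+p_{0}·p_k·p_{4}.
k=1: 0 + 31746 + 31·11·66 = 54252; k=2: 4092 + 29304 + 31·12·66 = 57948; k=3: 17501 + 0 + 31·37·66 = 93203.
Minimum: 54252 at k=1.

54252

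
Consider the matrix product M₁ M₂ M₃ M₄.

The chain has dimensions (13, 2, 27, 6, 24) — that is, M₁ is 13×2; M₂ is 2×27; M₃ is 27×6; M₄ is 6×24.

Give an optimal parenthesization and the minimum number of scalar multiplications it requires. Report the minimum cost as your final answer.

1236

Adjacent pairs: M₁M₂ = 13·2·27 = 702; M₂M₃ = 2·27·6 = 324; M₃M₄ = 27·6·24 = 3888.
Length 3: M₁..M₃: k=1: 0+324+13·2·6=480; k=2: 702+0+13·27·6=2808 → min 480 | M₂..M₄: k=2: 0+3888+2·27·24=5184; k=3: 324+0+2·6·24=612 → min 612.
Length 4: M₁..M₄: k=1: 0+612+13·2·24=1236; k=2: 702+3888+13·27·24=13014; k=3: 480+0+13·6·24=2352 → min 1236.
Optimal parenthesization: (M₁ ((M₂ M₃) M₄)) with cost 1236.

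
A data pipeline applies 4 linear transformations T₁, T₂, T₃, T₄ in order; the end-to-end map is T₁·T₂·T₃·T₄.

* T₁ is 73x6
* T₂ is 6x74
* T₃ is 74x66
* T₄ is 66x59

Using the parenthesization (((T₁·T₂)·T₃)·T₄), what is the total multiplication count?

(T₁·T₂): 73×6 by 6×74 → 73×74, cost 73·6·74 = 32412
((T₁·T₂)·T₃): 73×74 by 74×66 → 73×66, cost 73·74·66 = 356532; cumulative 388944
(((T₁·T₂)·T₃)·T₄): 73×66 by 66×59 → 73×59, cost 73·66·59 = 284262; cumulative 673206
Total: 673206 scalar multiplications.

673206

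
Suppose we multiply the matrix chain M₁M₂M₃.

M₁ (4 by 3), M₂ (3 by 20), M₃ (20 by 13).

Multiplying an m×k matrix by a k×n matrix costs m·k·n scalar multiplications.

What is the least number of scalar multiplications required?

Order (M₁(M₂M₃)): (M₂M₃): 3×20 by 20×13 → 3×13, cost 3·20·13 = 780; (M₁(M₂M₃)): 4×3 by 3×13 → 4×13, cost 4·3·13 = 156; cumulative 936. Total 936.
Order ((M₁M₂)M₃): (M₁M₂): 4×3 by 3×20 → 4×20, cost 4·3·20 = 240; ((M₁M₂)M₃): 4×20 by 20×13 → 4×13, cost 4·20·13 = 1040; cumulative 1280. Total 1280.
Minimum: 936.

936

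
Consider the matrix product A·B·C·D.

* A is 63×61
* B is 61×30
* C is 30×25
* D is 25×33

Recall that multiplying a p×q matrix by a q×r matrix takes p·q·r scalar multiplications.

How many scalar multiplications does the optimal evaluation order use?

Adjacent pairs: AB = 63·61·30 = 115290; BC = 61·30·25 = 45750; CD = 30·25·33 = 24750.
Length 3: A..C: k=1: 0+45750+63·61·25=141825; k=2: 115290+0+63·30·25=162540 → min 141825 | B..D: k=2: 0+24750+61·30·33=85140; k=3: 45750+0+61·25·33=96075 → min 85140.
Length 4: A..D: k=1: 0+85140+63·61·33=211959; k=2: 115290+24750+63·30·33=202410; k=3: 141825+0+63·25·33=193800 → min 193800.
Optimal order: ((A·(B·C))·D) with cost 193800.

193800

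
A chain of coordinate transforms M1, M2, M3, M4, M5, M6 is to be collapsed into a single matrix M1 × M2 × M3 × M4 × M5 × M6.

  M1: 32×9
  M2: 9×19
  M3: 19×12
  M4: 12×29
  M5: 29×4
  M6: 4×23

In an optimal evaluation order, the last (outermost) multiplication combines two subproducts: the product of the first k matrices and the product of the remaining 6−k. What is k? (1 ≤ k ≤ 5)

Adjacent pairs: M1M2 = 32·9·19 = 5472; M2M3 = 9·19·12 = 2052; M3M4 = 19·12·29 = 6612; M4M5 = 12·29·4 = 1392; M5M6 = 29·4·23 = 2668.
Length 3: M1..M3: k=1: 0+2052+32·9·12=5508; k=2: 5472+0+32·19·12=12768 → min 5508 | M2..M4: k=2: 0+6612+9·19·29=11571; k=3: 2052+0+9·12·29=5184 → min 5184 | M3..M5: k=3: 0+1392+19·12·4=2304; k=4: 6612+0+19·29·4=8816 → min 2304 | M4..M6: k=4: 0+2668+12·29·23=10672; k=5: 1392+0+12·4·23=2496 → min 2496.
Length 4: M1..M4: k=1: 0+5184+32·9·29=13536; k=2: 5472+6612+32·19·29=29716; k=3: 5508+0+32·12·29=16644 → min 13536 | M2..M5: k=2: 0+2304+9·19·4=2988; k=3: 2052+1392+9·12·4=3876; k=4: 5184+0+9·29·4=6228 → min 2988 | M3..M6: k=3: 0+2496+19·12·23=7740; k=4: 6612+2668+19·29·23=21953; k=5: 2304+0+19·4·23=4052 → min 4052.
Length 5: M1..M5: k=1: 0+2988+32·9·4=4140; k=2: 5472+2304+32·19·4=10208; k=3: 5508+1392+32·12·4=8436; k=4: 13536+0+32·29·4=17248 → min 4140 | M2..M6: k=2: 0+4052+9·19·23=7985; k=3: 2052+2496+9·12·23=7032; k=4: 5184+2668+9·29·23=13855; k=5: 2988+0+9·4·23=3816 → min 3816.
Top-level splits: k=1: (M1..M1)·(M2..M6) → 0+3816+32·9·23 = 10440; k=2: (M1..M2)·(M3..M6) → 5472+4052+32·19·23 = 23508; k=3: (M1..M3)·(M4..M6) → 5508+2496+32·12·23 = 16836; k=4: (M1..M4)·(M5..M6) → 13536+2668+32·29·23 = 37548; k=5: (M1..M5)·(M6..M6) → 4140+0+32·4·23 = 7084.
Best split is after M5, i.e. k = 5.

5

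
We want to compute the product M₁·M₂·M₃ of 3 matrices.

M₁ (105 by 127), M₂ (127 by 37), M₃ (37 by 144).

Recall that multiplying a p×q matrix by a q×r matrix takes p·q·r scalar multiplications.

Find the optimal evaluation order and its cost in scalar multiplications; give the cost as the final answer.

1052835

(M₁·(M₂·M₃)): cost 2596896.
((M₁·M₂)·M₃): cost 1052835.
Optimal: ((M₁·M₂)·M₃) with cost 1052835.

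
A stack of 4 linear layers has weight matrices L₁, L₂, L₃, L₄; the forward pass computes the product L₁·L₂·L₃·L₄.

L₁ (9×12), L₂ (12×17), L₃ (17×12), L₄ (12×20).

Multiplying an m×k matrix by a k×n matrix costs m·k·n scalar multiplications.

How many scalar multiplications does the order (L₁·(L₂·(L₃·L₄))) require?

10320

(L₃·L₄): 17×12 by 12×20 → 17×20, cost 17·12·20 = 4080
(L₂·(L₃·L₄)): 12×17 by 17×20 → 12×20, cost 12·17·20 = 4080; cumulative 8160
(L₁·(L₂·(L₃·L₄))): 9×12 by 12×20 → 9×20, cost 9·12·20 = 2160; cumulative 10320
Total: 10320 scalar multiplications.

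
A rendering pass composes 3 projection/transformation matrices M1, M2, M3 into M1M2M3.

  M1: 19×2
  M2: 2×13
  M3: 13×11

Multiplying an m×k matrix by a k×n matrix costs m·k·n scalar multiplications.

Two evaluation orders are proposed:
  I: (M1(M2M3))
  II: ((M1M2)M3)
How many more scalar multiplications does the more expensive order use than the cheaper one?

2507

Order I = (M1(M2M3)): (M2M3): 2×13 by 13×11 → 2×11, cost 2·13·11 = 286; (M1(M2M3)): 19×2 by 2×11 → 19×11, cost 19·2·11 = 418; cumulative 704. Total 704.
Order II = ((M1M2)M3): (M1M2): 19×2 by 2×13 → 19×13, cost 19·2·13 = 494; ((M1M2)M3): 19×13 by 13×11 → 19×11, cost 19·13·11 = 2717; cumulative 3211. Total 3211.
Difference: |704 − 3211| = 2507.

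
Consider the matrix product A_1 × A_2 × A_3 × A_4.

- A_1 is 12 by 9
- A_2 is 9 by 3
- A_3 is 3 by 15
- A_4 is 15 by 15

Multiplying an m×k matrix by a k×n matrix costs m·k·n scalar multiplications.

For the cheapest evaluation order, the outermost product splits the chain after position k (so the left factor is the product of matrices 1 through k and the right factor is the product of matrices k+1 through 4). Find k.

Adjacent pairs: A_1A_2 = 12·9·3 = 324; A_2A_3 = 9·3·15 = 405; A_3A_4 = 3·15·15 = 675.
Length 3: A_1..A_3: k=1: 0+405+12·9·15=2025; k=2: 324+0+12·3·15=864 → min 864 | A_2..A_4: k=2: 0+675+9·3·15=1080; k=3: 405+0+9·15·15=2430 → min 1080.
Top-level splits: k=1: (A_1..A_1)·(A_2..A_4) → 0+1080+12·9·15 = 2700; k=2: (A_1..A_2)·(A_3..A_4) → 324+675+12·3·15 = 1539; k=3: (A_1..A_3)·(A_4..A_4) → 864+0+12·15·15 = 3564.
Best split is after A_2, i.e. k = 2.

2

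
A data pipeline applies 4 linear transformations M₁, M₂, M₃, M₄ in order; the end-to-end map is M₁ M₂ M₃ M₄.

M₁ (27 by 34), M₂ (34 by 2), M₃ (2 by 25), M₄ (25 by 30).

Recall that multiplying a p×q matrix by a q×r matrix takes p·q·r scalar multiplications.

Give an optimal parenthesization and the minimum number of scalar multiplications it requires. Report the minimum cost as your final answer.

Adjacent pairs: M₁M₂ = 27·34·2 = 1836; M₂M₃ = 34·2·25 = 1700; M₃M₄ = 2·25·30 = 1500.
Length 3: M₁..M₃: k=1: 0+1700+27·34·25=24650; k=2: 1836+0+27·2·25=3186 → min 3186 | M₂..M₄: k=2: 0+1500+34·2·30=3540; k=3: 1700+0+34·25·30=27200 → min 3540.
Length 4: M₁..M₄: k=1: 0+3540+27·34·30=31080; k=2: 1836+1500+27·2·30=4956; k=3: 3186+0+27·25·30=23436 → min 4956.
Optimal parenthesization: ((M₁ M₂) (M₃ M₄)) with cost 4956.

4956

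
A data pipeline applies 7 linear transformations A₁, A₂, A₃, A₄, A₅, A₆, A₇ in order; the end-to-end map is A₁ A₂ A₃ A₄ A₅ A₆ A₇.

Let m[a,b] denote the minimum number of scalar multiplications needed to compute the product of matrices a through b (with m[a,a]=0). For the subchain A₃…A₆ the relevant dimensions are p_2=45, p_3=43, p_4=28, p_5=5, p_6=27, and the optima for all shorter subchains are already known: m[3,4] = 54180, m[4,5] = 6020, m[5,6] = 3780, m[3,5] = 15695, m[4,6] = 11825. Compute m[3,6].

m[3,6] = min over k∈[3,5] of m[3,k]+m[k+1,6]+p_{2}·p_k·p_{6}.
k=3: 0 + 11825 + 45·43·27 = 64070; k=4: 54180 + 3780 + 45·28·27 = 91980; k=5: 15695 + 0 + 45·5·27 = 21770.
Minimum: 21770 at k=5.

21770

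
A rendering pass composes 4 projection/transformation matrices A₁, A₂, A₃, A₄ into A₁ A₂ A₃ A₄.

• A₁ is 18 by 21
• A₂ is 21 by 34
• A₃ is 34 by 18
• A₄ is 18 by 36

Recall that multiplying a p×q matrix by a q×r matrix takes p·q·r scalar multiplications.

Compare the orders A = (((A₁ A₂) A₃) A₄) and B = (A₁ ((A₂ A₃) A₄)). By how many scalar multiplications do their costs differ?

Order A = (((A₁ A₂) A₃) A₄): (A₁ A₂): 18×21 by 21×34 → 18×34, cost 18·21·34 = 12852; ((A₁ A₂) A₃): 18×34 by 34×18 → 18×18, cost 18·34·18 = 11016; cumulative 23868; (((A₁ A₂) A₃) A₄): 18×18 by 18×36 → 18×36, cost 18·18·36 = 11664; cumulative 35532. Total 35532.
Order B = (A₁ ((A₂ A₃) A₄)): (A₂ A₃): 21×34 by 34×18 → 21×18, cost 21·34·18 = 12852; ((A₂ A₃) A₄): 21×18 by 18×36 → 21×36, cost 21·18·36 = 13608; cumulative 26460; (A₁ ((A₂ A₃) A₄)): 18×21 by 21×36 → 18×36, cost 18·21·36 = 13608; cumulative 40068. Total 40068.
Difference: |35532 − 40068| = 4536.

4536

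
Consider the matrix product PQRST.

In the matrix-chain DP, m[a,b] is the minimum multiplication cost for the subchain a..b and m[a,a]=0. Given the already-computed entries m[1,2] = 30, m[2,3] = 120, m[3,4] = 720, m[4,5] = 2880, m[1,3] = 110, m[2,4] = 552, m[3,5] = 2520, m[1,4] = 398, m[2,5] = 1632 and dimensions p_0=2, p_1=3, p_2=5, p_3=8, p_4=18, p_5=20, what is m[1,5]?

1118

m[1,5] = min over k∈[1,4] of m[1,k]+m[k+1,5]+p_{0}·p_k·p_{5}.
k=1: 0 + 1632 + 2·3·20 = 1752; k=2: 30 + 2520 + 2·5·20 = 2750; k=3: 110 + 2880 + 2·8·20 = 3310; k=4: 398 + 0 + 2·18·20 = 1118.
Minimum: 1118 at k=4.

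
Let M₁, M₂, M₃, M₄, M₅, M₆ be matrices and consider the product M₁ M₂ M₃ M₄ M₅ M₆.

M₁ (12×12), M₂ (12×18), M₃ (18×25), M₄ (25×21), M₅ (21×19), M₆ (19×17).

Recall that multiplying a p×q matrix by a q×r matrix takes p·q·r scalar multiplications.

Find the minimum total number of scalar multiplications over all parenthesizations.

22812

Adjacent pairs: M₁M₂ = 12·12·18 = 2592; M₂M₃ = 12·18·25 = 5400; M₃M₄ = 18·25·21 = 9450; M₄M₅ = 25·21·19 = 9975; M₅M₆ = 21·19·17 = 6783.
Length 3: M₁..M₃: k=1: 0+5400+12·12·25=9000; k=2: 2592+0+12·18·25=7992 → min 7992 | M₂..M₄: k=2: 0+9450+12·18·21=13986; k=3: 5400+0+12·25·21=11700 → min 11700 | M₃..M₅: k=3: 0+9975+18·25·19=18525; k=4: 9450+0+18·21·19=16632 → min 16632 | M₄..M₆: k=4: 0+6783+25·21·17=15708; k=5: 9975+0+25·19·17=18050 → min 15708.
Length 4: M₁..M₄: k=1: 0+11700+12·12·21=14724; k=2: 2592+9450+12·18·21=16578; k=3: 7992+0+12·25·21=14292 → min 14292 | M₂..M₅: k=2: 0+16632+12·18·19=20736; k=3: 5400+9975+12·25·19=21075; k=4: 11700+0+12·21·19=16488 → min 16488 | M₃..M₆: k=3: 0+15708+18·25·17=23358; k=4: 9450+6783+18·21·17=22659; k=5: 16632+0+18·19·17=22446 → min 22446.
Length 5: M₁..M₅: k=1: 0+16488+12·12·19=19224; k=2: 2592+16632+12·18·19=23328; k=3: 7992+9975+12·25·19=23667; k=4: 14292+0+12·21·19=19080 → min 19080 | M₂..M₆: k=2: 0+22446+12·18·17=26118; k=3: 5400+15708+12·25·17=26208; k=4: 11700+6783+12·21·17=22767; k=5: 16488+0+12·19·17=20364 → min 20364.
Length 6: M₁..M₆: k=1: 0+20364+12·12·17=22812; k=2: 2592+22446+12·18·17=28710; k=3: 7992+15708+12·25·17=28800; k=4: 14292+6783+12·21·17=25359; k=5: 19080+0+12·19·17=22956 → min 22812.
Optimal order: (M₁ ((((M₂ M₃) M₄) M₅) M₆)) with cost 22812.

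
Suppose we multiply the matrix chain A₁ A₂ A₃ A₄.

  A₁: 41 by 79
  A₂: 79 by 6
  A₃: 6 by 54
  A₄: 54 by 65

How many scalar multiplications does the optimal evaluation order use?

Adjacent pairs: A₁A₂ = 41·79·6 = 19434; A₂A₃ = 79·6·54 = 25596; A₃A₄ = 6·54·65 = 21060.
Length 3: A₁..A₃: k=1: 0+25596+41·79·54=200502; k=2: 19434+0+41·6·54=32718 → min 32718 | A₂..A₄: k=2: 0+21060+79·6·65=51870; k=3: 25596+0+79·54·65=302886 → min 51870.
Length 4: A₁..A₄: k=1: 0+51870+41·79·65=262405; k=2: 19434+21060+41·6·65=56484; k=3: 32718+0+41·54·65=176628 → min 56484.
Optimal order: ((A₁ A₂) (A₃ A₄)) with cost 56484.

56484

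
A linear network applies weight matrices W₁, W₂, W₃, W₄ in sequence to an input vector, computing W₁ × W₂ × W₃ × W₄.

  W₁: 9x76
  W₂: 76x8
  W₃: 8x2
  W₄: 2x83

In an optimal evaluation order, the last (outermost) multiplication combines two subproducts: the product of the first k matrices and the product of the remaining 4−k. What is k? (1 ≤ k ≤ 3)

Adjacent pairs: W₁W₂ = 9·76·8 = 5472; W₂W₃ = 76·8·2 = 1216; W₃W₄ = 8·2·83 = 1328.
Length 3: W₁..W₃: k=1: 0+1216+9·76·2=2584; k=2: 5472+0+9·8·2=5616 → min 2584 | W₂..W₄: k=2: 0+1328+76·8·83=51792; k=3: 1216+0+76·2·83=13832 → min 13832.
Top-level splits: k=1: (W₁..W₁)·(W₂..W₄) → 0+13832+9·76·83 = 70604; k=2: (W₁..W₂)·(W₃..W₄) → 5472+1328+9·8·83 = 12776; k=3: (W₁..W₃)·(W₄..W₄) → 2584+0+9·2·83 = 4078.
Best split is after W₃, i.e. k = 3.

3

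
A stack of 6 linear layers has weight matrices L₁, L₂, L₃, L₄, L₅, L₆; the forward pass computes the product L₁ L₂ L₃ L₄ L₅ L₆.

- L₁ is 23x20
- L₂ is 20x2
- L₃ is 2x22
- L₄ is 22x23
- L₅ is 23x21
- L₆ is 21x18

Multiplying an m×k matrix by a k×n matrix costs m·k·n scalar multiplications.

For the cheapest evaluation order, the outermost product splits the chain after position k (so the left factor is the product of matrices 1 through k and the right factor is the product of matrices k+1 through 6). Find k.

2

Adjacent pairs: L₁L₂ = 23·20·2 = 920; L₂L₃ = 20·2·22 = 880; L₃L₄ = 2·22·23 = 1012; L₄L₅ = 22·23·21 = 10626; L₅L₆ = 23·21·18 = 8694.
Length 3: L₁..L₃: k=1: 0+880+23·20·22=11000; k=2: 920+0+23·2·22=1932 → min 1932 | L₂..L₄: k=2: 0+1012+20·2·23=1932; k=3: 880+0+20·22·23=11000 → min 1932 | L₃..L₅: k=3: 0+10626+2·22·21=11550; k=4: 1012+0+2·23·21=1978 → min 1978 | L₄..L₆: k=4: 0+8694+22·23·18=17802; k=5: 10626+0+22·21·18=18942 → min 17802.
Length 4: L₁..L₄: k=1: 0+1932+23·20·23=12512; k=2: 920+1012+23·2·23=2990; k=3: 1932+0+23·22·23=13570 → min 2990 | L₂..L₅: k=2: 0+1978+20·2·21=2818; k=3: 880+10626+20·22·21=20746; k=4: 1932+0+20·23·21=11592 → min 2818 | L₃..L₆: k=3: 0+17802+2·22·18=18594; k=4: 1012+8694+2·23·18=10534; k=5: 1978+0+2·21·18=2734 → min 2734.
Length 5: L₁..L₅: k=1: 0+2818+23·20·21=12478; k=2: 920+1978+23·2·21=3864; k=3: 1932+10626+23·22·21=23184; k=4: 2990+0+23·23·21=14099 → min 3864 | L₂..L₆: k=2: 0+2734+20·2·18=3454; k=3: 880+17802+20·22·18=26602; k=4: 1932+8694+20·23·18=18906; k=5: 2818+0+20·21·18=10378 → min 3454.
Top-level splits: k=1: (L₁..L₁)·(L₂..L₆) → 0+3454+23·20·18 = 11734; k=2: (L₁..L₂)·(L₃..L₆) → 920+2734+23·2·18 = 4482; k=3: (L₁..L₃)·(L₄..L₆) → 1932+17802+23·22·18 = 28842; k=4: (L₁..L₄)·(L₅..L₆) → 2990+8694+23·23·18 = 21206; k=5: (L₁..L₅)·(L₆..L₆) → 3864+0+23·21·18 = 12558.
Best split is after L₂, i.e. k = 2.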